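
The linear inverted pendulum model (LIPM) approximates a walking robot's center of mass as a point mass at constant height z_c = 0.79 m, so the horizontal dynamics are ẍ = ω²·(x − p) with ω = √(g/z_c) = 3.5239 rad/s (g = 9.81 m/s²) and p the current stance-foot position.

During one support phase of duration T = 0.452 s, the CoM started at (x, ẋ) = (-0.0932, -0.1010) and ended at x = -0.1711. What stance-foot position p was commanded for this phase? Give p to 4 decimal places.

p = -0.0866

ωT = 3.5239·0.452 = 1.592803; cosh(ωT) = 2.560434, sinh(ωT) = 2.357079
x(T) = p + (x₀−p)·cosh(ωT) + (ẋ₀/ω)·sinh(ωT) ⇒ p·(1 − cosh) = x(T) − x₀·cosh − (ẋ₀/ω)·sinh
numerator   = -0.1711 − (-0.0932)·2.560434 − (-0.1010/3.5239)·2.357079 = 0.135090
denominator = 1 − 2.560434 = -1.560434
p = 0.135090 / -1.560434 = -0.0866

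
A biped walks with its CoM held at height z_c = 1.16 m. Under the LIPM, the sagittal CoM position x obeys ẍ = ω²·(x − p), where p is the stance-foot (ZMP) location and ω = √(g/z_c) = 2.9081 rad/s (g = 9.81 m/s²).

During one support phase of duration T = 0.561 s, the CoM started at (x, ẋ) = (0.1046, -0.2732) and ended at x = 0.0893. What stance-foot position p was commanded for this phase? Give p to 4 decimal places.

ωT = 2.9081·0.561 = 1.631444; cosh(ωT) = 2.653449, sinh(ωT) = 2.457802
x(T) = p + (x₀−p)·cosh(ωT) + (ẋ₀/ω)·sinh(ωT) ⇒ p·(1 − cosh) = x(T) − x₀·cosh − (ẋ₀/ω)·sinh
numerator   = 0.0893 − (0.1046)·2.653449 − (-0.2732/2.9081)·2.457802 = 0.042646
denominator = 1 − 2.653449 = -1.653449
p = 0.042646 / -1.653449 = -0.0258

p = -0.0258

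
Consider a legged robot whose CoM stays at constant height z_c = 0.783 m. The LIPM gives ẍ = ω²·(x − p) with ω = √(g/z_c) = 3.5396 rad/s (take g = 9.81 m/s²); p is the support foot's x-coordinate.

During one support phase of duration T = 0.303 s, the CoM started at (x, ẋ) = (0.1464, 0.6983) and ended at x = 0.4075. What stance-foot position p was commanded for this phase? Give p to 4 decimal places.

ωT = 3.5396·0.303 = 1.072499; cosh(ωT) = 1.632413, sinh(ωT) = 1.290261
x(T) = p + (x₀−p)·cosh(ωT) + (ẋ₀/ω)·sinh(ωT) ⇒ p·(1 − cosh) = x(T) − x₀·cosh − (ẋ₀/ω)·sinh
numerator   = 0.4075 − (0.1464)·1.632413 − (0.6983/3.5396)·1.290261 = -0.086031
denominator = 1 − 1.632413 = -0.632413
p = -0.086031 / -0.632413 = 0.1360

p = 0.1360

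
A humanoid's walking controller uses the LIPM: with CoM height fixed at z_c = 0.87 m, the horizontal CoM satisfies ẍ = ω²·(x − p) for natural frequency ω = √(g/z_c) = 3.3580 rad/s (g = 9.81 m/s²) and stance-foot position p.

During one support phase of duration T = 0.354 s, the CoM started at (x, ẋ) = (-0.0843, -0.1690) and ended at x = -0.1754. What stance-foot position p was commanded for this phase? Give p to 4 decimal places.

ωT = 3.3580·0.354 = 1.188732; cosh(ωT) = 1.793762, sinh(ωT) = 1.489154
x(T) = p + (x₀−p)·cosh(ωT) + (ẋ₀/ω)·sinh(ωT) ⇒ p·(1 − cosh) = x(T) − x₀·cosh − (ẋ₀/ω)·sinh
numerator   = -0.1754 − (-0.0843)·1.793762 − (-0.1690/3.3580)·1.489154 = 0.050760
denominator = 1 − 1.793762 = -0.793762
p = 0.050760 / -0.793762 = -0.0639

p = -0.0639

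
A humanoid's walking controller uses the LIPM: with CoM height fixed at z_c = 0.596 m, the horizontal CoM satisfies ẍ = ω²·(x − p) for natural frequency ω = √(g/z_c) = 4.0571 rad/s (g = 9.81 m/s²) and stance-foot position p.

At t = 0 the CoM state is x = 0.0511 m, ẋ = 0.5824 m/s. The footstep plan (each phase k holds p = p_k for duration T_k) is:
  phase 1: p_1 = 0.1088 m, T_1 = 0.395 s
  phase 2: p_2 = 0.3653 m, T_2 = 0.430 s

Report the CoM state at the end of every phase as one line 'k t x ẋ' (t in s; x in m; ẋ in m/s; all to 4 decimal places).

1 0.3950 0.3017 0.9470
2 0.8250 0.8253 2.0768

phase 1: p=0.1088, T=0.395, ωT=1.602555, cosh=2.583541, sinh=2.382160; start (x,ẋ)=(0.051100, 0.582400) → end (x,ẋ)=(0.301691, 0.947004)
phase 2: p=0.3653, T=0.430, ωT=1.744553, cosh=2.949033, sinh=2.774310; start (x,ẋ)=(0.301691, 0.947004) → end (x,ẋ)=(0.825290, 2.076780)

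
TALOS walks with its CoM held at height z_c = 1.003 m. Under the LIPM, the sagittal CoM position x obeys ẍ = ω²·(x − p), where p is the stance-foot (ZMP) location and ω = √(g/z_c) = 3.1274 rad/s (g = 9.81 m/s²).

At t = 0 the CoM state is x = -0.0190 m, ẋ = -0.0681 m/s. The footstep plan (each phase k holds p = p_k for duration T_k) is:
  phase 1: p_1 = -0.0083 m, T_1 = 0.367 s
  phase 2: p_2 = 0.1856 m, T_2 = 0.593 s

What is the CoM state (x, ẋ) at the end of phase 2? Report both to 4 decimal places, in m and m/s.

phase 1: p=-0.0083, T=0.367, ωT=1.147756, cosh=1.734231, sinh=1.416883; start (x,ẋ)=(-0.019000, -0.068100) → end (x,ẋ)=(-0.057709, -0.165515)
phase 2: p=0.1856, T=0.593, ωT=1.854548, cosh=3.272667, sinh=3.116144; start (x,ẋ)=(-0.057709, -0.165515) → end (x,ẋ)=(-0.775589, -2.912827)

x = -0.7756, ẋ = -2.9128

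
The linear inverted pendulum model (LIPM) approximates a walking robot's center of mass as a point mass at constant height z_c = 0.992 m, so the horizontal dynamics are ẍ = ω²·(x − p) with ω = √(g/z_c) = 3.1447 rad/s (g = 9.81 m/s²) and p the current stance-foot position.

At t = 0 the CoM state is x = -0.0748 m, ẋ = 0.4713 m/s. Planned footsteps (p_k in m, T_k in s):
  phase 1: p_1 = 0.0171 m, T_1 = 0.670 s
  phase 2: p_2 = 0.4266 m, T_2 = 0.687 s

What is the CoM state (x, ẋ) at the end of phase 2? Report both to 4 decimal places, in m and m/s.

x = 0.6928, ẋ = 0.9962

phase 1: p=0.0171, T=0.670, ωT=2.106949, cosh=4.172361, sinh=4.050753; start (x,ẋ)=(-0.074800, 0.471300) → end (x,ẋ)=(0.240751, 0.795775)
phase 2: p=0.4266, T=0.687, ωT=2.160409, cosh=4.394981, sinh=4.279703; start (x,ẋ)=(0.240751, 0.795775) → end (x,ẋ)=(0.692788, 0.996191)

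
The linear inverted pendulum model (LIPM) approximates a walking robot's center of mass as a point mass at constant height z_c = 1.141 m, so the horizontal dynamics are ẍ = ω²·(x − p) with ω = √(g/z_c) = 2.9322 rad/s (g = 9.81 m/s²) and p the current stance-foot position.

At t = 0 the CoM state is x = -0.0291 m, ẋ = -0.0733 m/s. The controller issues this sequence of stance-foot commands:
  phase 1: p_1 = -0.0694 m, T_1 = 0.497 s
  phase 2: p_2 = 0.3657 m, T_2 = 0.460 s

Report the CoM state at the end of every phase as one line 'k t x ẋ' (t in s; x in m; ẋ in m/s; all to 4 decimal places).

1 0.4970 -0.0289 0.0740
2 0.9570 -0.4004 -1.9268

phase 1: p=-0.0694, T=0.497, ωT=1.457303, cosh=2.263614, sinh=2.030750; start (x,ẋ)=(-0.029100, -0.073300) → end (x,ẋ)=(-0.028942, 0.074046)
phase 2: p=0.3657, T=0.460, ωT=1.348812, cosh=2.056197, sinh=1.796649; start (x,ẋ)=(-0.028942, 0.074046) → end (x,ẋ)=(-0.400391, -1.926771)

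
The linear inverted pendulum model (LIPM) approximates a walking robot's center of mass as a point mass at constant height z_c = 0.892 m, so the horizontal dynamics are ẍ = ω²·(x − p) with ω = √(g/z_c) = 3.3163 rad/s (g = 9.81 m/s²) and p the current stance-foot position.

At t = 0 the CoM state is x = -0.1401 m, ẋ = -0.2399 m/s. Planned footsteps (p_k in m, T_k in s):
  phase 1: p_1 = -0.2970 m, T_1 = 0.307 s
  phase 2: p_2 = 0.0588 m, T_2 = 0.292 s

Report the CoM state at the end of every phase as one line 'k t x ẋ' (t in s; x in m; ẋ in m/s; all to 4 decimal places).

phase 1: p=-0.2970, T=0.307, ωT=1.018104, cosh=1.564611, sinh=1.203331; start (x,ẋ)=(-0.140100, -0.239900) → end (x,ẋ)=(-0.138561, 0.250776)
phase 2: p=0.0588, T=0.292, ωT=0.968360, cosh=1.506663, sinh=1.126958; start (x,ẋ)=(-0.138561, 0.250776) → end (x,ẋ)=(-0.153337, -0.359768)

1 0.3070 -0.1386 0.2508
2 0.5990 -0.1533 -0.3598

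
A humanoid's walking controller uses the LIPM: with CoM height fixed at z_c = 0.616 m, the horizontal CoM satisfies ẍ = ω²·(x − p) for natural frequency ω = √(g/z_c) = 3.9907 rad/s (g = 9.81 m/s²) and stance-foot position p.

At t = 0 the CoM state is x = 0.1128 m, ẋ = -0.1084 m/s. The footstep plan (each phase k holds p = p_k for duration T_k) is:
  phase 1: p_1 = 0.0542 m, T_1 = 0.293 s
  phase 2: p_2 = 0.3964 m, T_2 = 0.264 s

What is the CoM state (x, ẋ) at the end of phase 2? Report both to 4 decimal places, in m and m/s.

phase 1: p=0.0542, T=0.293, ωT=1.169275, cosh=1.765125, sinh=1.454533; start (x,ẋ)=(0.112800, -0.108400) → end (x,ẋ)=(0.118127, 0.148810)
phase 2: p=0.3964, T=0.264, ωT=1.053545, cosh=1.608249, sinh=1.259550; start (x,ẋ)=(0.118127, 0.148810) → end (x,ẋ)=(-0.004165, -1.159413)

x = -0.0042, ẋ = -1.1594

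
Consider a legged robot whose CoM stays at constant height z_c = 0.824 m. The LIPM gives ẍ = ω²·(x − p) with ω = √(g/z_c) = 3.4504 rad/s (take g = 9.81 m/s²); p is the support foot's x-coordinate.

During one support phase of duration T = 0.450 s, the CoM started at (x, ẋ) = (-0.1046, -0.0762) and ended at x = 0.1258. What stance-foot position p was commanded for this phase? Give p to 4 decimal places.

p = -0.2955

ωT = 3.4504·0.450 = 1.552680; cosh(ωT) = 2.467897, sinh(ωT) = 2.256217
x(T) = p + (x₀−p)·cosh(ωT) + (ẋ₀/ω)·sinh(ωT) ⇒ p·(1 − cosh) = x(T) − x₀·cosh − (ẋ₀/ω)·sinh
numerator   = 0.1258 − (-0.1046)·2.467897 − (-0.0762/3.4504)·2.256217 = 0.433769
denominator = 1 − 2.467897 = -1.467897
p = 0.433769 / -1.467897 = -0.2955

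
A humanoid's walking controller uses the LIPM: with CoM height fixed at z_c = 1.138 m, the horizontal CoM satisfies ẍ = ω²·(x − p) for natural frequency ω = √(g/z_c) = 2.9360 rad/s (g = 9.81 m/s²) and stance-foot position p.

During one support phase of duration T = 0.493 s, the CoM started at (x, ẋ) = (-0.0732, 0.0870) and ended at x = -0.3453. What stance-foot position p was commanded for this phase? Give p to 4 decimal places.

p = 0.1934

ωT = 2.9360·0.493 = 1.447448; cosh(ωT) = 2.243709, sinh(ωT) = 2.008540
x(T) = p + (x₀−p)·cosh(ωT) + (ẋ₀/ω)·sinh(ωT) ⇒ p·(1 − cosh) = x(T) − x₀·cosh − (ẋ₀/ω)·sinh
numerator   = -0.3453 − (-0.0732)·2.243709 − (0.0870/2.9360)·2.008540 = -0.240578
denominator = 1 − 2.243709 = -1.243709
p = -0.240578 / -1.243709 = 0.1934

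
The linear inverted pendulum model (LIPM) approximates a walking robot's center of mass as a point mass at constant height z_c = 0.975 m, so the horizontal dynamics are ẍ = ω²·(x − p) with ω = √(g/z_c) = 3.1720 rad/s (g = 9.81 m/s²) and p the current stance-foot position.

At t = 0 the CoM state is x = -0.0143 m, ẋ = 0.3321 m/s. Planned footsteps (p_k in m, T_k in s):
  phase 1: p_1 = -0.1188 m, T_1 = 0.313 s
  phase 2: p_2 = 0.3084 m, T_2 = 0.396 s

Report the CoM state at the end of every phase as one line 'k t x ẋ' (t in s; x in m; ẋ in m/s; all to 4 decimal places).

phase 1: p=-0.1188, T=0.313, ωT=0.992836, cosh=1.534701, sinh=1.164177; start (x,ẋ)=(-0.014300, 0.332100) → end (x,ẋ)=(0.163462, 0.895568)
phase 2: p=0.3084, T=0.396, ωT=1.256112, cosh=1.898250, sinh=1.613491; start (x,ẋ)=(0.163462, 0.895568) → end (x,ẋ)=(0.488818, 0.958224)

1 0.3130 0.1635 0.8956
2 0.7090 0.4888 0.9582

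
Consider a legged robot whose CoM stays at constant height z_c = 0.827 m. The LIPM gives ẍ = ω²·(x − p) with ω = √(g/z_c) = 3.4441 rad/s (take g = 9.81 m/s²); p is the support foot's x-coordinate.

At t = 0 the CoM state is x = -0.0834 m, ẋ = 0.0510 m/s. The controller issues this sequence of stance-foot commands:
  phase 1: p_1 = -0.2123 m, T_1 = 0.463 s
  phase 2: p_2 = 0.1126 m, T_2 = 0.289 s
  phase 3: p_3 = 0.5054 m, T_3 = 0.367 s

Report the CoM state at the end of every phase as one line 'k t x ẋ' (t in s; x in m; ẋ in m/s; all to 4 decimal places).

phase 1: p=-0.2123, T=0.463, ωT=1.594618, cosh=2.564717, sinh=2.361731; start (x,ẋ)=(-0.083400, 0.051000) → end (x,ẋ)=(0.153264, 1.179278)
phase 2: p=0.1126, T=0.289, ωT=0.995345, cosh=1.537627, sinh=1.168031; start (x,ẋ)=(0.153264, 1.179278) → end (x,ẋ)=(0.575067, 1.976875)
phase 3: p=0.5054, T=0.367, ωT=1.263985, cosh=1.911012, sinh=1.628486; start (x,ẋ)=(0.575067, 1.976875) → end (x,ẋ)=(1.573266, 4.168567)

1 0.4630 0.1533 1.1793
2 0.7520 0.5751 1.9769
3 1.1190 1.5733 4.1686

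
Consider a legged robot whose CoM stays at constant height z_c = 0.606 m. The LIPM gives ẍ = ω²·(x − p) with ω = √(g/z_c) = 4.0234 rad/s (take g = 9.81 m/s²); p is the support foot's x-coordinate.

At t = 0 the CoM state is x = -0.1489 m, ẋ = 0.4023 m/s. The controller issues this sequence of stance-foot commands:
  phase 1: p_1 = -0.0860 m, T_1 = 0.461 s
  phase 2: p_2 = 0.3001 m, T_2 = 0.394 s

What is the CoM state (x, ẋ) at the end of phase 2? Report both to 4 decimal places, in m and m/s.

x = -0.1059, ẋ = -1.2940

phase 1: p=-0.0860, T=0.461, ωT=1.854787, cosh=3.273413, sinh=3.116927; start (x,ẋ)=(-0.148900, 0.402300) → end (x,ẋ)=(0.019764, 0.528088)
phase 2: p=0.3001, T=0.394, ωT=1.585220, cosh=2.542633, sinh=2.337730; start (x,ẋ)=(0.019764, 0.528088) → end (x,ẋ)=(-0.105855, -1.294002)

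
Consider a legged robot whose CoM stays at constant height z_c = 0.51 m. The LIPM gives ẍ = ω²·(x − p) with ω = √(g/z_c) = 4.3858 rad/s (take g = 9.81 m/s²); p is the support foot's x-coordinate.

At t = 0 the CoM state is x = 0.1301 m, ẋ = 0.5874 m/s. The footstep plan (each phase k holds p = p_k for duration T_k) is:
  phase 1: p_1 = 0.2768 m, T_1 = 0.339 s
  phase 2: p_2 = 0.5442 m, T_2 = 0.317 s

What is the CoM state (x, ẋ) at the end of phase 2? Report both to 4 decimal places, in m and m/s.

x = -0.1473, ẋ = -2.6716

phase 1: p=0.2768, T=0.339, ωT=1.486786, cosh=2.324478, sinh=2.098380; start (x,ẋ)=(0.130100, 0.587400) → end (x,ẋ)=(0.216840, 0.015307)
phase 2: p=0.5442, T=0.317, ωT=1.390299, cosh=2.132525, sinh=1.883524; start (x,ẋ)=(0.216840, 0.015307) → end (x,ẋ)=(-0.147330, -2.671601)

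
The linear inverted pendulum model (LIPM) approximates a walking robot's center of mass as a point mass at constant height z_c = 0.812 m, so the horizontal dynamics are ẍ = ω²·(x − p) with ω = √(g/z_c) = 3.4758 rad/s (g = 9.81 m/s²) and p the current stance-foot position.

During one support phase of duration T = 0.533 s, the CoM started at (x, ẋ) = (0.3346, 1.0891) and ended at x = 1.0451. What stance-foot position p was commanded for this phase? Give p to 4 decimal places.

p = 0.4510

ωT = 3.4758·0.533 = 1.852601; cosh(ωT) = 3.266607, sinh(ωT) = 3.109778
x(T) = p + (x₀−p)·cosh(ωT) + (ẋ₀/ω)·sinh(ωT) ⇒ p·(1 − cosh) = x(T) − x₀·cosh − (ẋ₀/ω)·sinh
numerator   = 1.0451 − (0.3346)·3.266607 − (1.0891/3.4758)·3.109778 = -1.022318
denominator = 1 − 3.266607 = -2.266607
p = -1.022318 / -2.266607 = 0.4510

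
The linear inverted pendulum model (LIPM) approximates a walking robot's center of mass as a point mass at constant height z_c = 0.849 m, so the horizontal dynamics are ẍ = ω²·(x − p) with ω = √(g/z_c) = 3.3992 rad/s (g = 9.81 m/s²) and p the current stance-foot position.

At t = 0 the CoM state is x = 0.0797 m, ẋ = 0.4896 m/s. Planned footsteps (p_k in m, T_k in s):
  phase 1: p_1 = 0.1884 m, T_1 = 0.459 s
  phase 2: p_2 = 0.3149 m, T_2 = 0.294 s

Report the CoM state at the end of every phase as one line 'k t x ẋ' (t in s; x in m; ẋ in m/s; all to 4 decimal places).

1 0.4590 0.2459 0.3761
2 0.7530 0.3385 0.3048

phase 1: p=0.1884, T=0.459, ωT=1.560233, cosh=2.485008, sinh=2.274921; start (x,ẋ)=(0.079700, 0.489600) → end (x,ẋ)=(0.245945, 0.376093)
phase 2: p=0.3149, T=0.294, ωT=0.999365, cosh=1.542334, sinh=1.174221; start (x,ẋ)=(0.245945, 0.376093) → end (x,ẋ)=(0.338466, 0.304834)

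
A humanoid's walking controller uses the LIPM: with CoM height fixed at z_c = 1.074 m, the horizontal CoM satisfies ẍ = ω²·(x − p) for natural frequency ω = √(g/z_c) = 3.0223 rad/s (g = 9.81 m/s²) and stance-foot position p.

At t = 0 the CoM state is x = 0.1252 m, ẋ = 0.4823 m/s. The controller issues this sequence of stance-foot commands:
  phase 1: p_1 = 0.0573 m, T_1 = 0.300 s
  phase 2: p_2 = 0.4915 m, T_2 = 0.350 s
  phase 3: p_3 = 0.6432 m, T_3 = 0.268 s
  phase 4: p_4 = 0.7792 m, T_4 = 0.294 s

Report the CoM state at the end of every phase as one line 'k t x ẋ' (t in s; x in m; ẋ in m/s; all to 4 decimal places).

1 0.3000 0.3204 0.9071
2 0.6500 0.5956 0.8090
3 0.9180 0.8203 0.9593
4 1.2120 1.1583 1.4893

phase 1: p=0.0573, T=0.300, ωT=0.906690, cosh=1.439986, sinh=1.036127; start (x,ẋ)=(0.125200, 0.482300) → end (x,ẋ)=(0.320421, 0.907133)
phase 2: p=0.4915, T=0.350, ωT=1.057805, cosh=1.613630, sinh=1.266413; start (x,ẋ)=(0.320421, 0.907133) → end (x,ẋ)=(0.595551, 0.808975)
phase 3: p=0.6432, T=0.268, ωT=0.809976, cosh=1.346362, sinh=0.901493; start (x,ẋ)=(0.595551, 0.808975) → end (x,ẋ)=(0.820348, 0.959348)
phase 4: p=0.7792, T=0.294, ωT=0.888556, cosh=1.421433, sinh=1.010184; start (x,ẋ)=(0.820348, 0.959348) → end (x,ẋ)=(1.158345, 1.489278)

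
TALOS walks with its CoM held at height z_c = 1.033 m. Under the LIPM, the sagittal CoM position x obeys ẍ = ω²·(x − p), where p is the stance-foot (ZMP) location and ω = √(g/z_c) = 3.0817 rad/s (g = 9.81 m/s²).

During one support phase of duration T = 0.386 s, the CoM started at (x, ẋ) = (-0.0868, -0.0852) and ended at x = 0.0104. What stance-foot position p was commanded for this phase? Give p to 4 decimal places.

p = -0.2609

ωT = 3.0817·0.386 = 1.189536; cosh(ωT) = 1.794960, sinh(ωT) = 1.490597
x(T) = p + (x₀−p)·cosh(ωT) + (ẋ₀/ω)·sinh(ωT) ⇒ p·(1 − cosh) = x(T) − x₀·cosh − (ẋ₀/ω)·sinh
numerator   = 0.0104 − (-0.0868)·1.794960 − (-0.0852/3.0817)·1.490597 = 0.207413
denominator = 1 − 1.794960 = -0.794960
p = 0.207413 / -0.794960 = -0.2609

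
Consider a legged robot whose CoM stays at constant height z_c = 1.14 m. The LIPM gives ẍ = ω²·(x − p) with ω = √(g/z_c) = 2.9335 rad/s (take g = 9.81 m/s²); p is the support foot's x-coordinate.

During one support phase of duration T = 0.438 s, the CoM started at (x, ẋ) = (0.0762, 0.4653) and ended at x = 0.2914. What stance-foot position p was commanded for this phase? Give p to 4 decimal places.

ωT = 2.9335·0.438 = 1.284873; cosh(ωT) = 1.945447, sinh(ωT) = 1.668762
x(T) = p + (x₀−p)·cosh(ωT) + (ẋ₀/ω)·sinh(ωT) ⇒ p·(1 − cosh) = x(T) − x₀·cosh − (ẋ₀/ω)·sinh
numerator   = 0.2914 − (0.0762)·1.945447 − (0.4653/2.9335)·1.668762 = -0.121535
denominator = 1 − 1.945447 = -0.945447
p = -0.121535 / -0.945447 = 0.1285

p = 0.1285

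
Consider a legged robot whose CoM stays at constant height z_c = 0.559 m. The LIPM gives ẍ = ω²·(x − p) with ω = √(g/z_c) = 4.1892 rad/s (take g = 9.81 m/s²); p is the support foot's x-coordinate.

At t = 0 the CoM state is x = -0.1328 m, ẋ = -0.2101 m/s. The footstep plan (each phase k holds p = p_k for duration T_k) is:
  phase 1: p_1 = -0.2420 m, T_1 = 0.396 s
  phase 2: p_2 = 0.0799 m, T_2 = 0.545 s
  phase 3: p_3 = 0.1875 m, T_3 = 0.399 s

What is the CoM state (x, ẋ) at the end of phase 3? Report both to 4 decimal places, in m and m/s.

phase 1: p=-0.2420, T=0.396, ωT=1.658923, cosh=2.721997, sinh=2.531653; start (x,ẋ)=(-0.132800, -0.210100) → end (x,ẋ)=(-0.071727, 0.586240)
phase 2: p=0.0799, T=0.545, ωT=2.283114, cosh=4.954569, sinh=4.852603; start (x,ẋ)=(-0.071727, 0.586240) → end (x,ẋ)=(0.007729, -0.177793)
phase 3: p=0.1875, T=0.399, ωT=1.671491, cosh=2.754030, sinh=2.566063; start (x,ẋ)=(0.007729, -0.177793) → end (x,ẋ)=(-0.416500, -2.422138)

x = -0.4165, ẋ = -2.4221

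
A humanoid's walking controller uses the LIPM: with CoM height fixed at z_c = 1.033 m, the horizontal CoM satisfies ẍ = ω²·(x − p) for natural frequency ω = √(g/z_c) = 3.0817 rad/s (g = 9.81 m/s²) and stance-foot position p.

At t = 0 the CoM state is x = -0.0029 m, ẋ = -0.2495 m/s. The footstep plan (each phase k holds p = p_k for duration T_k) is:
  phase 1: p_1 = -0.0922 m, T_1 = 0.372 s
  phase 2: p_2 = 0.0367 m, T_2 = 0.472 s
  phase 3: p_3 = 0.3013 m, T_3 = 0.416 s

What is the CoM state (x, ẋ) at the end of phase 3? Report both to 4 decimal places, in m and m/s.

phase 1: p=-0.0922, T=0.372, ωT=1.146392, cosh=1.732301, sinh=1.414519; start (x,ẋ)=(-0.002900, -0.249500) → end (x,ẋ)=(-0.052028, -0.042939)
phase 2: p=0.0367, T=0.472, ωT=1.454562, cosh=2.258056, sinh=2.024553; start (x,ẋ)=(-0.052028, -0.042939) → end (x,ẋ)=(-0.191861, -0.650536)
phase 3: p=0.3013, T=0.416, ωT=1.281987, cosh=1.940640, sinh=1.663154; start (x,ẋ)=(-0.191861, -0.650536) → end (x,ẋ)=(-1.006834, -3.790077)

x = -1.0068, ẋ = -3.7901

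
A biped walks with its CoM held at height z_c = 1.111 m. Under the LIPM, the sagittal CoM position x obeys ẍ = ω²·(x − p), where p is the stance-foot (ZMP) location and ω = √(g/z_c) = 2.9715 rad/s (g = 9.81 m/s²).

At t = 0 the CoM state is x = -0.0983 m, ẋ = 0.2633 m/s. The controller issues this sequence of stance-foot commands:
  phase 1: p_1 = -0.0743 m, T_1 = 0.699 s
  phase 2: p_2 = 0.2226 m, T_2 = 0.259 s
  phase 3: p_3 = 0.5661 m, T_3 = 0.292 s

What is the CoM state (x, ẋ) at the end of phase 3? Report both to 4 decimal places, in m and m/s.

phase 1: p=-0.0743, T=0.699, ωT=2.077078, cosh=4.053207, sinh=3.927911; start (x,ẋ)=(-0.098300, 0.263300) → end (x,ẋ)=(0.176469, 0.787086)
phase 2: p=0.2226, T=0.259, ωT=0.769618, cosh=1.311066, sinh=0.847876; start (x,ẋ)=(0.176469, 0.787086) → end (x,ẋ)=(0.386704, 0.915697)
phase 3: p=0.5661, T=0.292, ωT=0.867678, cosh=1.400650, sinh=0.980725; start (x,ẋ)=(0.386704, 0.915697) → end (x,ẋ)=(0.617048, 0.759770)

x = 0.6170, ẋ = 0.7598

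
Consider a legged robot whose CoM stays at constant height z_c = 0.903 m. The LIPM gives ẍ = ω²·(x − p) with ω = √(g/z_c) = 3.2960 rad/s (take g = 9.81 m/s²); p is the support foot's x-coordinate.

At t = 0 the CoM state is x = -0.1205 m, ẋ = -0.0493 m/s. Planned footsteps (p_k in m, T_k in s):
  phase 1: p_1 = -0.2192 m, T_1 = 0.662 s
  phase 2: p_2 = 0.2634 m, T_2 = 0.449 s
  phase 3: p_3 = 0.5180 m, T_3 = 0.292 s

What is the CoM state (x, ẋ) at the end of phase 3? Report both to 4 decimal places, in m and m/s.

x = 1.6087, ẋ = 4.0501

phase 1: p=-0.2192, T=0.662, ωT=2.181952, cosh=4.488206, sinh=4.375385; start (x,ẋ)=(-0.120500, -0.049300) → end (x,ẋ)=(0.158341, 1.202111)
phase 2: p=0.2634, T=0.449, ωT=1.479904, cosh=2.310092, sinh=2.082432; start (x,ẋ)=(0.158341, 1.202111) → end (x,ẋ)=(0.780205, 2.055893)
phase 3: p=0.5180, T=0.292, ωT=0.962432, cosh=1.500009, sinh=1.118047; start (x,ẋ)=(0.780205, 2.055893) → end (x,ẋ)=(1.608695, 4.050104)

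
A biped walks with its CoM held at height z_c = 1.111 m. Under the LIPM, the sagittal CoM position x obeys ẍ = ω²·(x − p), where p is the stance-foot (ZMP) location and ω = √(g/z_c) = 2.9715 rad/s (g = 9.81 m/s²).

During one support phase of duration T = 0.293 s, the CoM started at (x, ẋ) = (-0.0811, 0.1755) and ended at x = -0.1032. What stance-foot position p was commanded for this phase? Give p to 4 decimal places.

ωT = 2.9715·0.293 = 0.870649; cosh(ωT) = 1.403571, sinh(ωT) = 0.984891
x(T) = p + (x₀−p)·cosh(ωT) + (ẋ₀/ω)·sinh(ωT) ⇒ p·(1 − cosh) = x(T) − x₀·cosh − (ẋ₀/ω)·sinh
numerator   = -0.1032 − (-0.0811)·1.403571 − (0.1755/2.9715)·0.984891 = -0.047539
denominator = 1 − 1.403571 = -0.403571
p = -0.047539 / -0.403571 = 0.1178

p = 0.1178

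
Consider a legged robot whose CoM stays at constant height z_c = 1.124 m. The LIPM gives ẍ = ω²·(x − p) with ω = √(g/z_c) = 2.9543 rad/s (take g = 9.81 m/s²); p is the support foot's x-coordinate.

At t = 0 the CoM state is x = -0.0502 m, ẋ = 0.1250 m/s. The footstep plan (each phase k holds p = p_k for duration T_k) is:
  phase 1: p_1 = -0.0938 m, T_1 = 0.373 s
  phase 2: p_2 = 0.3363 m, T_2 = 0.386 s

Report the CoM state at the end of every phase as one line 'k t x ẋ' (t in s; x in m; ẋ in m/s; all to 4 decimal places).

1 0.3730 0.0357 0.3814
2 0.7590 -0.0006 -0.5895

phase 1: p=-0.0938, T=0.373, ωT=1.101954, cosh=1.671131, sinh=1.338910; start (x,ẋ)=(-0.050200, 0.125000) → end (x,ẋ)=(0.035712, 0.381353)
phase 2: p=0.3363, T=0.386, ωT=1.140360, cosh=1.723799, sinh=1.404095; start (x,ẋ)=(0.035712, 0.381353) → end (x,ẋ)=(-0.000607, -0.589497)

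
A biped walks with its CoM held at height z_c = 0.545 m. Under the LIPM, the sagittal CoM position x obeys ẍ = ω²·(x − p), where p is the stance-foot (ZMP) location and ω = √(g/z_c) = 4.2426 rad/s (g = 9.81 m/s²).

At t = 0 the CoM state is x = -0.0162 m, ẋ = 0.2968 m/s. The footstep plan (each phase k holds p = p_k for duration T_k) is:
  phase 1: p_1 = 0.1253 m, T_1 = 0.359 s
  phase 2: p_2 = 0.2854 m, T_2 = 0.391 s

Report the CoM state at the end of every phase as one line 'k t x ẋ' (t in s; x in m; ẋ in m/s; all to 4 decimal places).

phase 1: p=0.1253, T=0.359, ωT=1.523093, cosh=2.402214, sinh=2.184177; start (x,ẋ)=(-0.016200, 0.296800) → end (x,ẋ)=(-0.061815, -0.598246)
phase 2: p=0.2854, T=0.391, ωT=1.658857, cosh=2.721829, sinh=2.531472; start (x,ẋ)=(-0.061815, -0.598246) → end (x,ẋ)=(-1.016619, -5.357414)

1 0.3590 -0.0618 -0.5982
2 0.7500 -1.0166 -5.3574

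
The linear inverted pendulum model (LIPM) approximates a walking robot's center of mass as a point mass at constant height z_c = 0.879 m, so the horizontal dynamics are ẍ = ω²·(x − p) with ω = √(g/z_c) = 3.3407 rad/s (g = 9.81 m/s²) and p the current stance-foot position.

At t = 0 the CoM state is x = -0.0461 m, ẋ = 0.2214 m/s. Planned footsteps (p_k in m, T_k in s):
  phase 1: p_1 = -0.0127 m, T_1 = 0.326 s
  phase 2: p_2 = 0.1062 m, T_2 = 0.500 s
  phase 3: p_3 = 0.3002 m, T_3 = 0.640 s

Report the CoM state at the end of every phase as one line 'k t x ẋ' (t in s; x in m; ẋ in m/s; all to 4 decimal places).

1 0.3260 0.0194 0.2192
2 0.8260 0.0355 -0.1404
3 1.4660 -1.0140 -4.3025

phase 1: p=-0.0127, T=0.326, ωT=1.089068, cosh=1.654017, sinh=1.317487; start (x,ẋ)=(-0.046100, 0.221400) → end (x,ẋ)=(0.019370, 0.219195)
phase 2: p=0.1062, T=0.500, ωT=1.670350, cosh=2.751104, sinh=2.562923; start (x,ẋ)=(0.019370, 0.219195) → end (x,ẋ)=(0.035485, -0.140403)
phase 3: p=0.3002, T=0.640, ωT=2.138048, cosh=4.300374, sinh=4.182489; start (x,ẋ)=(0.035485, -0.140403) → end (x,ẋ)=(-1.013956, -4.302504)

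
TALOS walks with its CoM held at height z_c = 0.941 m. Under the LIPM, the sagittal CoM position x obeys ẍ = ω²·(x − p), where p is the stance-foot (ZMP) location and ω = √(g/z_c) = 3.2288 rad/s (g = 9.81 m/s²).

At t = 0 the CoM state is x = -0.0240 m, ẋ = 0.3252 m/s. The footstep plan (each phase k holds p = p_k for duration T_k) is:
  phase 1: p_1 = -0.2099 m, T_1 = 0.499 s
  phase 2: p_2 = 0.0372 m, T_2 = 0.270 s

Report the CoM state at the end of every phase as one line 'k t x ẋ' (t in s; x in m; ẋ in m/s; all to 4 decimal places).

phase 1: p=-0.2099, T=0.499, ωT=1.611171, cosh=2.604164, sinh=2.404510; start (x,ẋ)=(-0.024000, 0.325200) → end (x,ẋ)=(0.516393, 2.290143)
phase 2: p=0.0372, T=0.270, ωT=0.871776, cosh=1.404681, sinh=0.986473; start (x,ẋ)=(0.516393, 2.290143) → end (x,ẋ)=(1.410004, 4.743208)

1 0.4990 0.5164 2.2901
2 0.7690 1.4100 4.7432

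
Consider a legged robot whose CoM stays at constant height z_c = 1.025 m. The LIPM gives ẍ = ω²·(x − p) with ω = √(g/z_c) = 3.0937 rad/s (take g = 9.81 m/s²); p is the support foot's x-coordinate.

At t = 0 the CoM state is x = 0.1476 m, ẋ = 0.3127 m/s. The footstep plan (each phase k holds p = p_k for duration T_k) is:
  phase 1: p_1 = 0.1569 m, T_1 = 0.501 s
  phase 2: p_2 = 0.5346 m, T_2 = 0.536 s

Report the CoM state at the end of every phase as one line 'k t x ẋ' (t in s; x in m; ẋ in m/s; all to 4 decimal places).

phase 1: p=0.1569, T=0.501, ωT=1.549944, cosh=2.461732, sinh=2.249473; start (x,ẋ)=(0.147600, 0.312700) → end (x,ẋ)=(0.361374, 0.705063)
phase 2: p=0.5346, T=0.536, ωT=1.658223, cosh=2.720226, sinh=2.529749; start (x,ẋ)=(0.361374, 0.705063) → end (x,ẋ)=(0.639924, 0.562219)

1 0.5010 0.3614 0.7051
2 1.0370 0.6399 0.5622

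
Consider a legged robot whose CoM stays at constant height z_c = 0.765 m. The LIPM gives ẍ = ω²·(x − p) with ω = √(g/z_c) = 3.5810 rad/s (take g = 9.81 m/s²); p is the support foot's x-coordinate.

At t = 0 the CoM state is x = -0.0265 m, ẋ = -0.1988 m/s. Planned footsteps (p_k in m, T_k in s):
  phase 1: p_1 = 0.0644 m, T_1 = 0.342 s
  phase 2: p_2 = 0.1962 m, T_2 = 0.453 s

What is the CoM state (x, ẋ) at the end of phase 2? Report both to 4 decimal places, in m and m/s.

phase 1: p=0.0644, T=0.342, ωT=1.224702, cosh=1.848499, sinh=1.554653; start (x,ẋ)=(-0.026500, -0.198800) → end (x,ẋ)=(-0.189935, -0.873541)
phase 2: p=0.1962, T=0.453, ωT=1.622193, cosh=2.630825, sinh=2.433359; start (x,ẋ)=(-0.189935, -0.873541) → end (x,ẋ)=(-1.413243, -5.662864)

x = -1.4132, ẋ = -5.6629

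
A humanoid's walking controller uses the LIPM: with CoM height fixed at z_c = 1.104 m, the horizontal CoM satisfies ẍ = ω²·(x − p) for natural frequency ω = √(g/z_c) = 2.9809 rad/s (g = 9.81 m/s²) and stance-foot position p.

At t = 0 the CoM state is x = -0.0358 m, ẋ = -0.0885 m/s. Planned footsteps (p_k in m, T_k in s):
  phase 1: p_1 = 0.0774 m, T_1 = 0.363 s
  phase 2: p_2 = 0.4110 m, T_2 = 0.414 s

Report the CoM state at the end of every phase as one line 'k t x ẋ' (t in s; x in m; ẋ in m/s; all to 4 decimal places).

phase 1: p=0.0774, T=0.363, ωT=1.082067, cosh=1.644833, sinh=1.305939; start (x,ẋ)=(-0.035800, -0.088500) → end (x,ẋ)=(-0.147567, -0.586241)
phase 2: p=0.4110, T=0.414, ωT=1.234093, cosh=1.863179, sinh=1.572081; start (x,ẋ)=(-0.147567, -0.586241) → end (x,ẋ)=(-0.938885, -3.709838)

1 0.3630 -0.1476 -0.5862
2 0.7770 -0.9389 -3.7098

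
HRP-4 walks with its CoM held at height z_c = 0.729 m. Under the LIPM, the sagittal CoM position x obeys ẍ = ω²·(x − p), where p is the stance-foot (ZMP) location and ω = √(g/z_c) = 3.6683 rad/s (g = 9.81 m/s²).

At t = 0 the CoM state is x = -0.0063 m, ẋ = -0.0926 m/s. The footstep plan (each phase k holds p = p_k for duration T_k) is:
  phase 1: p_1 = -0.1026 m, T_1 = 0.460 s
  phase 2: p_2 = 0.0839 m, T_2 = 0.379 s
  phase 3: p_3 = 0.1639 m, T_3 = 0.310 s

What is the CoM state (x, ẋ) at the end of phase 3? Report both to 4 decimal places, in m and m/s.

x = 1.2569, ẋ = 4.1517

phase 1: p=-0.1026, T=0.460, ωT=1.687418, cosh=2.795251, sinh=2.610255; start (x,ẋ)=(-0.006300, -0.092600) → end (x,ẋ)=(0.100691, 0.663251)
phase 2: p=0.0839, T=0.379, ωT=1.390286, cosh=2.132501, sinh=1.883497; start (x,ẋ)=(0.100691, 0.663251) → end (x,ẋ)=(0.460255, 1.530398)
phase 3: p=0.1639, T=0.310, ωT=1.137173, cosh=1.719333, sinh=1.398609; start (x,ẋ)=(0.460255, 1.530398) → end (x,ẋ)=(1.256926, 4.151718)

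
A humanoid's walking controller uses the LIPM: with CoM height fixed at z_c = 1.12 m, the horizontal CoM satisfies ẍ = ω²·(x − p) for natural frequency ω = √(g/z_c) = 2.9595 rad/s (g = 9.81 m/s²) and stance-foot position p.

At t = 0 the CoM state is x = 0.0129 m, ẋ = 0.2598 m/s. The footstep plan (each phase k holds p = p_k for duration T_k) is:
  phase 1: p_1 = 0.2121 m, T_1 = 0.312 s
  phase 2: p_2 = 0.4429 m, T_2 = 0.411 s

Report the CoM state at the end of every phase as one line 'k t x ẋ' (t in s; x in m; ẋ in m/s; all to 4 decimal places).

1 0.3120 0.0149 -0.2464
2 0.7230 -0.4710 -2.4023

phase 1: p=0.2121, T=0.312, ωT=0.923364, cosh=1.457463, sinh=1.060283; start (x,ẋ)=(0.012900, 0.259800) → end (x,ẋ)=(0.014850, -0.246422)
phase 2: p=0.4429, T=0.411, ωT=1.216354, cosh=1.835585, sinh=1.539277; start (x,ẋ)=(0.014850, -0.246422) → end (x,ẋ)=(-0.470989, -2.402305)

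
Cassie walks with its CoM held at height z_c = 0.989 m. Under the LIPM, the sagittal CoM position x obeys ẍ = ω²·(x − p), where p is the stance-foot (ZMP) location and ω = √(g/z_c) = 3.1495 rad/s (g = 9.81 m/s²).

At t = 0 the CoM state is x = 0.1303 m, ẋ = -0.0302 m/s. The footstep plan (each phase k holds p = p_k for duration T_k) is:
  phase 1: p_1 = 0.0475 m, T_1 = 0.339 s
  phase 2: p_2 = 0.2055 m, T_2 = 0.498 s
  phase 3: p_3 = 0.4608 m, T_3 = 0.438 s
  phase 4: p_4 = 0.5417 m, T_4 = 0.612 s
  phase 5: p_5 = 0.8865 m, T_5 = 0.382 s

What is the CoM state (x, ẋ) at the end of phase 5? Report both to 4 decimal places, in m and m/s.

x = -0.2872, ẋ = -3.3498

phase 1: p=0.0475, T=0.339, ωT=1.067681, cosh=1.626215, sinh=1.282410; start (x,ẋ)=(0.130300, -0.030200) → end (x,ẋ)=(0.169854, 0.285313)
phase 2: p=0.2055, T=0.498, ωT=1.568451, cosh=2.503788, sinh=2.295420; start (x,ẋ)=(0.169854, 0.285313) → end (x,ẋ)=(0.324192, 0.456663)
phase 3: p=0.4608, T=0.438, ωT=1.379481, cosh=2.112274, sinh=1.860565; start (x,ẋ)=(0.324192, 0.456663) → end (x,ẋ)=(0.442019, 0.164093)
phase 4: p=0.5417, T=0.612, ωT=1.927494, cosh=3.508890, sinh=3.363377; start (x,ẋ)=(0.442019, 0.164093) → end (x,ẋ)=(0.367167, -0.480130)
phase 5: p=0.8865, T=0.382, ωT=1.203109, cosh=1.815357, sinh=1.515098; start (x,ẋ)=(0.367167, -0.480130) → end (x,ẋ)=(-0.287246, -3.349760)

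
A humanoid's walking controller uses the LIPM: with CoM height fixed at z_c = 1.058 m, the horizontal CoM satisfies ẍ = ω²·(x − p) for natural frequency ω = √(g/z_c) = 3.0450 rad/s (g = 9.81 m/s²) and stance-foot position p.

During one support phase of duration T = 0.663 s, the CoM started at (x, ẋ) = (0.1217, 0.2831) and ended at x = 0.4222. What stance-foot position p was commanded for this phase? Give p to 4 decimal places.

ωT = 3.0450·0.663 = 2.018835; cosh(ωT) = 3.831179, sinh(ωT) = 3.698369
x(T) = p + (x₀−p)·cosh(ωT) + (ẋ₀/ω)·sinh(ωT) ⇒ p·(1 − cosh) = x(T) − x₀·cosh − (ẋ₀/ω)·sinh
numerator   = 0.4222 − (0.1217)·3.831179 − (0.2831/3.0450)·3.698369 = -0.387900
denominator = 1 − 3.831179 = -2.831179
p = -0.387900 / -2.831179 = 0.1370

p = 0.1370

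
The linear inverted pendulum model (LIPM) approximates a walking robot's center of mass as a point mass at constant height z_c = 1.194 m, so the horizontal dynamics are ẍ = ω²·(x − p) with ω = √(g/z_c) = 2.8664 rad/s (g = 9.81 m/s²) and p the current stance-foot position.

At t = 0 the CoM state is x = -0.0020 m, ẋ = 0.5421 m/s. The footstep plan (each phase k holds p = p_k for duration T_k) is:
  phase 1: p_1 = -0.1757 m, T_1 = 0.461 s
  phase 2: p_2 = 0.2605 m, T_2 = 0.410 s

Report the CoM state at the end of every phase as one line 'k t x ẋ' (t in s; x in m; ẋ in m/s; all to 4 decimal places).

1 0.4610 0.5023 1.9552
2 0.8710 1.6887 4.4836

phase 1: p=-0.1757, T=0.461, ωT=1.321410, cosh=2.007732, sinh=1.740973; start (x,ẋ)=(-0.002000, 0.542100) → end (x,ẋ)=(0.502300, 1.955211)
phase 2: p=0.2605, T=0.410, ωT=1.175224, cosh=1.773809, sinh=1.465059; start (x,ẋ)=(0.502300, 1.955211) → end (x,ẋ)=(1.688744, 4.483596)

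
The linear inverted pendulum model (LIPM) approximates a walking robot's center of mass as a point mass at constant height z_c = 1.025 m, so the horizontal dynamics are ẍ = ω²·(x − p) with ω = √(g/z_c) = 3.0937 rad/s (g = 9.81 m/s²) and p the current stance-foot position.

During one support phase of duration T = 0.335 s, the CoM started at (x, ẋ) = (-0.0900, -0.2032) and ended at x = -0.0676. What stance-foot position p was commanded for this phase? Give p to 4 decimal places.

p = -0.2661

ωT = 3.0937·0.335 = 1.036390; cosh(ωT) = 1.586877, sinh(ωT) = 1.232144
x(T) = p + (x₀−p)·cosh(ωT) + (ẋ₀/ω)·sinh(ωT) ⇒ p·(1 − cosh) = x(T) − x₀·cosh − (ẋ₀/ω)·sinh
numerator   = -0.0676 − (-0.0900)·1.586877 − (-0.2032/3.0937)·1.232144 = 0.156148
denominator = 1 − 1.586877 = -0.586877
p = 0.156148 / -0.586877 = -0.2661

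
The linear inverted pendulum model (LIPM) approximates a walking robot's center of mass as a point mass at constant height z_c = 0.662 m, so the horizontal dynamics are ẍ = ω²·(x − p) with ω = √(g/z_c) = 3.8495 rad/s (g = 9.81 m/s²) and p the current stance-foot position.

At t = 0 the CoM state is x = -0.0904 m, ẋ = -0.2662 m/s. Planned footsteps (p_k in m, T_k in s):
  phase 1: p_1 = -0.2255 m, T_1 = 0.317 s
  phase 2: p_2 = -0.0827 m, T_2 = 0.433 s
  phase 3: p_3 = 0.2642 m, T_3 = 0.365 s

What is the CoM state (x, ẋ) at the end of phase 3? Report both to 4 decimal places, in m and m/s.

phase 1: p=-0.2255, T=0.317, ωT=1.220292, cosh=1.841660, sinh=1.546516; start (x,ẋ)=(-0.090400, -0.266200) → end (x,ẋ)=(-0.083636, 0.314043)
phase 2: p=-0.0827, T=0.433, ωT=1.666833, cosh=2.742109, sinh=2.553265; start (x,ẋ)=(-0.083636, 0.314043) → end (x,ẋ)=(0.123029, 0.851938)
phase 3: p=0.2642, T=0.365, ωT=1.405067, cosh=2.160576, sinh=1.915226; start (x,ẋ)=(0.123029, 0.851938) → end (x,ẋ)=(0.383049, 0.799866)

x = 0.3830, ẋ = 0.7999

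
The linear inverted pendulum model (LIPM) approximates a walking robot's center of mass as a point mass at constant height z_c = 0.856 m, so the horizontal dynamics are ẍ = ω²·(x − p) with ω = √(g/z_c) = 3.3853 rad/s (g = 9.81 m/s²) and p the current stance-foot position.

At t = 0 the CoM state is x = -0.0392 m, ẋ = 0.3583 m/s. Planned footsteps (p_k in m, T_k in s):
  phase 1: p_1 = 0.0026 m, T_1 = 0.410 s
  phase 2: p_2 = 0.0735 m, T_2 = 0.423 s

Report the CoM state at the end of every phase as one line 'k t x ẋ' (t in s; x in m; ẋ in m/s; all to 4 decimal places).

phase 1: p=0.0026, T=0.410, ωT=1.387973, cosh=2.128150, sinh=1.878570; start (x,ẋ)=(-0.039200, 0.358300) → end (x,ẋ)=(0.112471, 0.496688)
phase 2: p=0.0735, T=0.423, ωT=1.431982, cosh=2.212912, sinh=1.974077; start (x,ẋ)=(0.112471, 0.496688) → end (x,ẋ)=(0.449374, 1.359565)

1 0.4100 0.1125 0.4967
2 0.8330 0.4494 1.3596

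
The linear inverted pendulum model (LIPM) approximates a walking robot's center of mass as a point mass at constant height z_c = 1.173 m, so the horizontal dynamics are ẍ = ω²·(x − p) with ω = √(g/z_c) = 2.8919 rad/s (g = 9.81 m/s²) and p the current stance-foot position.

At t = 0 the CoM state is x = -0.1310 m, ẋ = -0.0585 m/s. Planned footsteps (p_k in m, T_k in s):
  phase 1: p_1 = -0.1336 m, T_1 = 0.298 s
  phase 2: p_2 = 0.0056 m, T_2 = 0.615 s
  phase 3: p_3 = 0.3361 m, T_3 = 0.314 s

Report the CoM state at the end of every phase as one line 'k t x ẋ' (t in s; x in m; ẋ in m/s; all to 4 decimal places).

1 0.2980 -0.1496 -0.0743
2 0.9130 -0.5410 -1.5174
3 1.2270 -1.4729 -4.8204

phase 1: p=-0.1336, T=0.298, ωT=0.861786, cosh=1.394896, sinh=0.972489; start (x,ẋ)=(-0.131000, -0.058500) → end (x,ẋ)=(-0.149646, -0.074289)
phase 2: p=0.0056, T=0.615, ωT=1.778519, cosh=3.044983, sinh=2.876095; start (x,ẋ)=(-0.149646, -0.074289) → end (x,ẋ)=(-0.541004, -1.517447)
phase 3: p=0.3361, T=0.314, ωT=0.908057, cosh=1.441403, sinh=1.038096; start (x,ẋ)=(-0.541004, -1.517447) → end (x,ẋ)=(-1.472873, -4.820379)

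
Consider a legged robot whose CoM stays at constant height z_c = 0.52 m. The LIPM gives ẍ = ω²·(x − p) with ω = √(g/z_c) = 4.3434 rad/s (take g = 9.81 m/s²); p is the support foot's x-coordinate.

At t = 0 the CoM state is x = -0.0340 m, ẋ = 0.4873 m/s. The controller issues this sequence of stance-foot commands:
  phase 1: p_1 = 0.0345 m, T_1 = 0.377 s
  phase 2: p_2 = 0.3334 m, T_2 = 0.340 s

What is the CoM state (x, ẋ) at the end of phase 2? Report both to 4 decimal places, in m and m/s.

x = 0.1328, ẋ = -0.5402

phase 1: p=0.0345, T=0.377, ωT=1.637462, cosh=2.668287, sinh=2.473814; start (x,ẋ)=(-0.034000, 0.487300) → end (x,ẋ)=(0.129267, 0.564240)
phase 2: p=0.3334, T=0.340, ωT=1.476756, cosh=2.303548, sinh=2.075170; start (x,ẋ)=(0.129267, 0.564240) → end (x,ẋ)=(0.132751, -0.540153)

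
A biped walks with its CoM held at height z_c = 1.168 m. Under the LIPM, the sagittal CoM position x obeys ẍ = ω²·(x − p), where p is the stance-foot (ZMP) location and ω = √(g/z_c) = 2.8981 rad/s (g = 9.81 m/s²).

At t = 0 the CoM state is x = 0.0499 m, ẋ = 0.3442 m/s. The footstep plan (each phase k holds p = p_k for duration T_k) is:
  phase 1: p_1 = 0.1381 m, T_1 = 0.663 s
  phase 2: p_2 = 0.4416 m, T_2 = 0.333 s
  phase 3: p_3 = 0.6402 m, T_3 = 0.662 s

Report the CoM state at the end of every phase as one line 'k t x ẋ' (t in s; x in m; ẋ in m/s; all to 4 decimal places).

1 0.6630 0.2274 0.3465
2 0.9960 0.2537 -0.1759
3 1.6580 -0.9066 -4.3442

phase 1: p=0.1381, T=0.663, ωT=1.921440, cosh=3.488593, sinh=3.342197; start (x,ẋ)=(0.049900, 0.344200) → end (x,ẋ)=(0.227350, 0.346467)
phase 2: p=0.4416, T=0.333, ωT=0.965067, cosh=1.502961, sinh=1.122003; start (x,ẋ)=(0.227350, 0.346467) → end (x,ẋ)=(0.253726, -0.175945)
phase 3: p=0.6402, T=0.662, ωT=1.918542, cosh=3.478921, sinh=3.332101; start (x,ẋ)=(0.253726, -0.175945) → end (x,ẋ)=(-0.906605, -4.344184)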